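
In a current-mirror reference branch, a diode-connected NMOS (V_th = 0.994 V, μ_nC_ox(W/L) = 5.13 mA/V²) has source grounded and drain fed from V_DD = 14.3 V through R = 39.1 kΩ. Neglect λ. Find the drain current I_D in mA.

I_D = 0.331 mA

With gate tied to drain, V_GS = V_DS ≥ V_GS − V_th, so the device is in saturation.
KCL at the drain: ½ k_n (V_GS − V_th)² = (V_DD − V_GS)/R.
Let x = V_GS − 0.994. Then 100 x² + x − 13.31 = 0, giving x = 0.359 V (positive root), so V_GS = 1.35 V.
I_D = (V_DD − V_GS)/R = (14.3 − 1.35) / 39.1 = 0.331 mA.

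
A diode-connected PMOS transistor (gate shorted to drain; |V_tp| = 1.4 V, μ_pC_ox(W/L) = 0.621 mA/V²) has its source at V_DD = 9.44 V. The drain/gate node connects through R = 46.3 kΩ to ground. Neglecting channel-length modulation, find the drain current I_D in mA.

I_D = 0.158 mA

With gate tied to drain, V_SG = V_SD ≥ V_SG − |V_tp|, so the device is in saturation.
KCL at the drain: ½ k_p (V_SG − |V_tp|)² = (V_DD − V_SG)/R.
Let x = V_SG − 1.4. Then 14.4 x² + x − 8.04 = 0, giving x = 0.714 V (positive root), so V_SG = 2.11 V.
I_D = (V_DD − V_SG)/R = (9.44 − 2.11) / 46.3 = 0.158 mA.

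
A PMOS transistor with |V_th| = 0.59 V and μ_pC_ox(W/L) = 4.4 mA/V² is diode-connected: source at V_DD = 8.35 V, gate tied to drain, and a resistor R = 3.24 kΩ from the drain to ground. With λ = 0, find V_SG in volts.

V_SG = 1.57 V

With gate tied to drain, V_SG = V_SD ≥ V_SG − |V_th|, so the device is in saturation.
KCL at the drain: ½ k_p (V_SG − |V_th|)² = (V_DD − V_SG)/R.
Let x = V_SG − 0.59. Then 7.13 x² + x − 7.76 = 0, giving x = 0.976 V (positive root), so V_SG = 1.57 V.
I_D = (V_DD − V_SG)/R = (8.35 − 1.57) / 3.24 = 2.09 mA.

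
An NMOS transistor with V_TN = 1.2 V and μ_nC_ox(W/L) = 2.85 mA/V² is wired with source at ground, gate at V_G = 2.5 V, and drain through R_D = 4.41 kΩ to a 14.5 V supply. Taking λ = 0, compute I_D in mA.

I_D = 2.41 mA

V_GS = V_G = 2.5 V, so V_ov = 2.5 − 1.2 = 1.3 V.
Assume saturation: I_D = ½ k_n V_ov² = 0.5 × 2.85 × 1.3² = 2.41 mA, giving V_DS = V_DD − I_D R_D = 14.5 − 2.41 × 4.41 = 3.88 V.
V_DS = 3.88 V ≥ V_ov = 1.3 V, confirming saturation.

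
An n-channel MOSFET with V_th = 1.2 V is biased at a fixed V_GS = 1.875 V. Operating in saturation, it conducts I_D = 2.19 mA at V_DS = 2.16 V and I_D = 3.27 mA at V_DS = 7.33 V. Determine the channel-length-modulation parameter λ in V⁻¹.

With V_GS fixed, I_D ∝ (1 + λ V_DS) in saturation, so I_D2/I_D1 = (1 + λ V_DS2)/(1 + λ V_DS1).
3.27/2.19 = 1.493 = (1 + 7.33 λ)/(1 + 2.16 λ).
Solving: λ (I_D1 V_DS2 − I_D2 V_DS1) = I_D2 − I_D1, so λ = (3.27 − 2.19) / (2.19 × 7.33 − 3.27 × 2.16) = 1.08 / 8.99 = 0.12 V⁻¹.

λ = 0.120 V⁻¹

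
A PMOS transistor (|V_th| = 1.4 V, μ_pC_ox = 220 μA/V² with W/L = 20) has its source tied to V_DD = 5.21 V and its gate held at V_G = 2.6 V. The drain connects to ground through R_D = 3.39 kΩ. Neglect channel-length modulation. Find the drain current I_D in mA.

I_D = 1.44 mA

V_SG = V_DD − V_G = 5.21 − 2.6 = 2.61 V, so V_ov = 2.61 − 1.4 = 1.21 V.
k_p = μ_pC_ox · (W/L) = 4.4 mA/V².
Assume saturation: I_D = ½ k_p V_ov² = 0.5 × 4.4 × 1.21² = 3.22 mA, giving V_SD = V_DD − I_D R_D = 5.21 − 3.22 × 3.39 = -5.71 V.
But -5.71 V < V_ov = 1.21 V, so the device is actually in triode.
In triode I_D = k_p[V_ov V_SD − ½ V_SD²] and I_D = (V_DD − V_SD)/R_D. Equating: 7.46 V_SD² − 19.05 V_SD + 5.21 = 0, giving V_SD = 0.312 V (the root below V_ov).
I_D = (5.21 − 0.312) / 3.39 = 1.44 mA.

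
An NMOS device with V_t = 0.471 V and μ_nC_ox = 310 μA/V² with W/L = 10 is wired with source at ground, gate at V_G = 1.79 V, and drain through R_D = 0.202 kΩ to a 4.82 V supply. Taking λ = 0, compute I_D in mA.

I_D = 2.70 mA

V_GS = V_G = 1.79 V, so V_ov = 1.79 − 0.471 = 1.32 V.
k_n = μ_nC_ox · (W/L) = 3.1 mA/V².
Assume saturation: I_D = ½ k_n V_ov² = 0.5 × 3.1 × 1.32² = 2.7 mA, giving V_DS = V_DD − I_D R_D = 4.82 − 2.7 × 0.202 = 4.28 V.
V_DS = 4.28 V ≥ V_ov = 1.32 V, confirming saturation.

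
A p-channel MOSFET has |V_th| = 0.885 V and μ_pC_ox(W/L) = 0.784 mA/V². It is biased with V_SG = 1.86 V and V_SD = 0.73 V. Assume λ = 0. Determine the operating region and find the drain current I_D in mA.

V_ov = V_SG − |V_th| = 1.86 − 0.885 = 0.975 V.
Since V_SD = 0.73 V < V_ov = 0.975 V, the device is in the triode region.
I_D = k_p [V_ov · V_SD − ½ V_SD²] = 0.784 × [0.975 × 0.73 − 0.5 × 0.73²] = 0.349 mA.

Triode; I_D = 0.349 mA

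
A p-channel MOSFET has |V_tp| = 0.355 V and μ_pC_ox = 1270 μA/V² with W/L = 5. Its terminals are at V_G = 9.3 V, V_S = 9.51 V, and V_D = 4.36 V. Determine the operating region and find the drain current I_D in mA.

V_SG = V_S − V_G = 9.51 − 9.3 = 0.21 V; V_SD = V_S − V_D = 9.51 − 4.36 = 5.15 V.
V_SG = 0.21 V < |V_tp| = 0.355 V, so the transistor is in cutoff.

Cutoff; I_D = 0 mA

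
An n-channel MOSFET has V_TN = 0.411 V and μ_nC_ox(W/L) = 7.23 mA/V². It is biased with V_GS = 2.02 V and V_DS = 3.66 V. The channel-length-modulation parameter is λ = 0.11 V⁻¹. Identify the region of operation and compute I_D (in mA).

V_ov = V_GS − V_TN = 2.02 − 0.411 = 1.61 V.
Since V_DS = 3.66 V ≥ V_ov = 1.61 V, the device is in saturation.
I_D = ½ k_n V_ov² (1 + λ V_DS) = 0.5 × 7.23 × 1.61² × (1 + 0.11 × 3.66) = 13.1 mA.

Saturation; I_D = 13.1 mA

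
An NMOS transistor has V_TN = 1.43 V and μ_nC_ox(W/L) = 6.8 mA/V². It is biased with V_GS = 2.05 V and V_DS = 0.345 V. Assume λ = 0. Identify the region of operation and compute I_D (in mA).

Triode; I_D = 1.05 mA

V_ov = V_GS − V_TN = 2.05 − 1.43 = 0.62 V.
Since V_DS = 0.345 V < V_ov = 0.62 V, the device is in the triode region.
I_D = k_n [V_ov · V_DS − ½ V_DS²] = 6.8 × [0.62 × 0.345 − 0.5 × 0.345²] = 1.05 mA.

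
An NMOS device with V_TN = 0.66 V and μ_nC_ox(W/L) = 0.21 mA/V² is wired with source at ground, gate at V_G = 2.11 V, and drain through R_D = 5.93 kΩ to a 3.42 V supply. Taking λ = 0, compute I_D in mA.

I_D = 0.221 mA

V_GS = V_G = 2.11 V, so V_ov = 2.11 − 0.66 = 1.45 V.
Assume saturation: I_D = ½ k_n V_ov² = 0.5 × 0.21 × 1.45² = 0.221 mA, giving V_DS = V_DD − I_D R_D = 3.42 − 0.221 × 5.93 = 2.11 V.
V_DS = 2.11 V ≥ V_ov = 1.45 V, confirming saturation.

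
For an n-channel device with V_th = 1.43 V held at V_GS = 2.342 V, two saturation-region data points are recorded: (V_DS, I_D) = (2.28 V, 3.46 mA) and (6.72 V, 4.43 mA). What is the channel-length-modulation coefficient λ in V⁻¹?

λ = 0.0738 V⁻¹

With V_GS fixed, I_D ∝ (1 + λ V_DS) in saturation, so I_D2/I_D1 = (1 + λ V_DS2)/(1 + λ V_DS1).
4.43/3.46 = 1.28 = (1 + 6.72 λ)/(1 + 2.28 λ).
Solving: λ (I_D1 V_DS2 − I_D2 V_DS1) = I_D2 − I_D1, so λ = (4.43 − 3.46) / (3.46 × 6.72 − 4.43 × 2.28) = 0.97 / 13.2 = 0.0738 V⁻¹.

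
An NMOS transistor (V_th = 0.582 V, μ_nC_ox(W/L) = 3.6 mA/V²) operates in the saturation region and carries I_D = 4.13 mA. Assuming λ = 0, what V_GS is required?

V_GS = 2.10 V

In saturation I_D = ½ k_n (V_GS − V_th)², so V_GS − V_th = √(2 I_D / k_n) = √(2 × 4.13 / 3.6) = 1.51 V.
V_GS = 0.582 + 1.51 = 2.1 V.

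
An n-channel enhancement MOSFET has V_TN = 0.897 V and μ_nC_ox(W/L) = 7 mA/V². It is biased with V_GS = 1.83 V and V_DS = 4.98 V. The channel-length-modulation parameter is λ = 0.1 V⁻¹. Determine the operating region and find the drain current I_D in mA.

Saturation; I_D = 4.56 mA

V_ov = V_GS − V_TN = 1.83 − 0.897 = 0.933 V.
Since V_DS = 4.98 V ≥ V_ov = 0.933 V, the device is in saturation.
I_D = ½ k_n V_ov² (1 + λ V_DS) = 0.5 × 7 × 0.933² × (1 + 0.1 × 4.98) = 4.56 mA.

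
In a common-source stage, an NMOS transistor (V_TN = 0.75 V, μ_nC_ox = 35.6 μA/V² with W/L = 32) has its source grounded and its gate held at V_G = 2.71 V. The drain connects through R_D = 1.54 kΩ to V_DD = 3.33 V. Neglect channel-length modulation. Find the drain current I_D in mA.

V_GS = V_G = 2.71 V, so V_ov = 2.71 − 0.75 = 1.96 V.
k_n = μ_nC_ox · (W/L) = 1.139 mA/V².
Assume saturation: I_D = ½ k_n V_ov² = 0.5 × 1.139 × 1.96² = 2.19 mA, giving V_DS = V_DD − I_D R_D = 3.33 − 2.19 × 1.54 = -0.0398 V.
But -0.0398 V < V_ov = 1.96 V, so the device is actually in triode.
In triode I_D = k_n[V_ov V_DS − ½ V_DS²] and I_D = (V_DD − V_DS)/R_D. Equating: 0.877 V_DS² − 4.439 V_DS + 3.33 = 0, giving V_DS = 0.916 V (the root below V_ov).
I_D = (3.33 − 0.916) / 1.54 = 1.57 mA.

I_D = 1.57 mA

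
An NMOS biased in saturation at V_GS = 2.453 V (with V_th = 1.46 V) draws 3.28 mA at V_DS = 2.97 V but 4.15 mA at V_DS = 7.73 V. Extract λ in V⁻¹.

With V_GS fixed, I_D ∝ (1 + λ V_DS) in saturation, so I_D2/I_D1 = (1 + λ V_DS2)/(1 + λ V_DS1).
4.15/3.28 = 1.265 = (1 + 7.73 λ)/(1 + 2.97 λ).
Solving: λ (I_D1 V_DS2 − I_D2 V_DS1) = I_D2 − I_D1, so λ = (4.15 − 3.28) / (3.28 × 7.73 − 4.15 × 2.97) = 0.87 / 13 = 0.0668 V⁻¹.

λ = 0.0668 V⁻¹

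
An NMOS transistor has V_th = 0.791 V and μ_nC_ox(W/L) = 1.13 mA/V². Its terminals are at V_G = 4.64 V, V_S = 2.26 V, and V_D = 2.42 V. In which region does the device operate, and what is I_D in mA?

Triode; I_D = 0.273 mA

V_GS = V_G − V_S = 4.64 − 2.26 = 2.38 V; V_DS = V_D − V_S = 2.42 − 2.26 = 0.16 V.
V_ov = V_GS − V_th = 2.38 − 0.791 = 1.59 V.
Since V_DS = 0.16 V < V_ov = 1.59 V, the device is in the triode region.
I_D = k_n [V_ov · V_DS − ½ V_DS²] = 1.13 × [1.59 × 0.16 − 0.5 × 0.16²] = 0.273 mA.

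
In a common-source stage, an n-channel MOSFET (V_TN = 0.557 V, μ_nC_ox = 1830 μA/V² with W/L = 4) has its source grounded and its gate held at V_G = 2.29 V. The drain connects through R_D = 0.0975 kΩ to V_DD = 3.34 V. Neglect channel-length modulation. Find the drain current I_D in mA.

I_D = 11.0 mA

V_GS = V_G = 2.29 V, so V_ov = 2.29 − 0.557 = 1.73 V.
k_n = μ_nC_ox · (W/L) = 7.32 mA/V².
Assume saturation: I_D = ½ k_n V_ov² = 0.5 × 7.32 × 1.73² = 11 mA, giving V_DS = V_DD − I_D R_D = 3.34 − 11 × 0.0975 = 2.27 V.
V_DS = 2.27 V ≥ V_ov = 1.73 V, confirming saturation.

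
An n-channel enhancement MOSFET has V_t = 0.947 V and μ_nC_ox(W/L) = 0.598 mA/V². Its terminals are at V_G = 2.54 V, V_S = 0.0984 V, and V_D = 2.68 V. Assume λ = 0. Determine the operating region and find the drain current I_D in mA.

V_GS = V_G − V_S = 2.54 − 0.0984 = 2.44 V; V_DS = V_D − V_S = 2.68 − 0.0984 = 2.58 V.
V_ov = V_GS − V_t = 2.44 − 0.947 = 1.49 V.
Since V_DS = 2.58 V ≥ V_ov = 1.49 V, the device is in saturation.
I_D = ½ k_n V_ov² = 0.5 × 0.598 × 1.49² = 0.668 mA.

Saturation; I_D = 0.668 mA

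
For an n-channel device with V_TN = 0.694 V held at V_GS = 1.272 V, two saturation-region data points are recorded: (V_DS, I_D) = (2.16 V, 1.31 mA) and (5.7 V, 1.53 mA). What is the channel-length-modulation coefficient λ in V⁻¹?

With V_GS fixed, I_D ∝ (1 + λ V_DS) in saturation, so I_D2/I_D1 = (1 + λ V_DS2)/(1 + λ V_DS1).
1.53/1.31 = 1.168 = (1 + 5.7 λ)/(1 + 2.16 λ).
Solving: λ (I_D1 V_DS2 − I_D2 V_DS1) = I_D2 − I_D1, so λ = (1.53 − 1.31) / (1.31 × 5.7 − 1.53 × 2.16) = 0.22 / 4.16 = 0.0529 V⁻¹.

λ = 0.0529 V⁻¹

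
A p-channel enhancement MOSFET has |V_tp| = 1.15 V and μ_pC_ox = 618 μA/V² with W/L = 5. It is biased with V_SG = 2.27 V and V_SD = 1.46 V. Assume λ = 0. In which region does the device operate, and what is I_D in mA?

k_p = μ_pC_ox · (W/L) = 3.09 mA/V².
V_ov = V_SG − |V_tp| = 2.27 − 1.15 = 1.12 V.
Since V_SD = 1.46 V ≥ V_ov = 1.12 V, the device is in saturation.
I_D = ½ k_p V_ov² = 0.5 × 3.09 × 1.12² = 1.94 mA.

Saturation; I_D = 1.94 mA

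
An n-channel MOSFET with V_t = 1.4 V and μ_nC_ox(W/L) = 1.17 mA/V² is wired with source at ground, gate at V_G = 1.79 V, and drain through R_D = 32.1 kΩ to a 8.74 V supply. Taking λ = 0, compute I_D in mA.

I_D = 0.0890 mA

V_GS = V_G = 1.79 V, so V_ov = 1.79 − 1.4 = 0.39 V.
Assume saturation: I_D = ½ k_n V_ov² = 0.5 × 1.17 × 0.39² = 0.089 mA, giving V_DS = V_DD − I_D R_D = 8.74 − 0.089 × 32.1 = 5.88 V.
V_DS = 5.88 V ≥ V_ov = 0.39 V, confirming saturation.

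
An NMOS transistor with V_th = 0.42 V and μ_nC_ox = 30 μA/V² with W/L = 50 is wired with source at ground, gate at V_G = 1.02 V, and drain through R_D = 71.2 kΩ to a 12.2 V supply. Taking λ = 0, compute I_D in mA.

I_D = 0.168 mA

V_GS = V_G = 1.02 V, so V_ov = 1.02 − 0.42 = 0.6 V.
k_n = μ_nC_ox · (W/L) = 1.5 mA/V².
Assume saturation: I_D = ½ k_n V_ov² = 0.5 × 1.5 × 0.6² = 0.27 mA, giving V_DS = V_DD − I_D R_D = 12.2 − 0.27 × 71.2 = -7.02 V.
But -7.02 V < V_ov = 0.6 V, so the device is actually in triode.
In triode I_D = k_n[V_ov V_DS − ½ V_DS²] and I_D = (V_DD − V_DS)/R_D. Equating: 53.4 V_DS² − 65.08 V_DS + 12.2 = 0, giving V_DS = 0.231 V (the root below V_ov).
I_D = (12.2 − 0.231) / 71.2 = 0.168 mA.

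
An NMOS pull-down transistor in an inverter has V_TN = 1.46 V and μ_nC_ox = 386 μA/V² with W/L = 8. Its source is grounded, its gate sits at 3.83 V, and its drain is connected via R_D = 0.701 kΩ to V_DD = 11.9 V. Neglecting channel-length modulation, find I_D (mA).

V_GS = V_G = 3.83 V, so V_ov = 3.83 − 1.46 = 2.37 V.
k_n = μ_nC_ox · (W/L) = 3.088 mA/V².
Assume saturation: I_D = ½ k_n V_ov² = 0.5 × 3.088 × 2.37² = 8.67 mA, giving V_DS = V_DD − I_D R_D = 11.9 − 8.67 × 0.701 = 5.82 V.
V_DS = 5.82 V ≥ V_ov = 2.37 V, confirming saturation.

I_D = 8.67 mA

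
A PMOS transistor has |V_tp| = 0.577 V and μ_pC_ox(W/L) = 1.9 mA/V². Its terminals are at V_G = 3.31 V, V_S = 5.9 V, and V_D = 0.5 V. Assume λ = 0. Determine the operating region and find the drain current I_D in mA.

Saturation; I_D = 3.85 mA

V_SG = V_S − V_G = 5.9 − 3.31 = 2.59 V; V_SD = V_S − V_D = 5.9 − 0.5 = 5.4 V.
V_ov = V_SG − |V_tp| = 2.59 − 0.577 = 2.01 V.
Since V_SD = 5.4 V ≥ V_ov = 2.01 V, the device is in saturation.
I_D = ½ k_p V_ov² = 0.5 × 1.9 × 2.01² = 3.85 mA.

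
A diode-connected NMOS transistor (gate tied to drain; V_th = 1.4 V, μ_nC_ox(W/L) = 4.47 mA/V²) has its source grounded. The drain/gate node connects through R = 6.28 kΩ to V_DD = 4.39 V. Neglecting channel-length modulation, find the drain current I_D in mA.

I_D = 0.408 mA

With gate tied to drain, V_GS = V_DS ≥ V_GS − V_th, so the device is in saturation.
KCL at the drain: ½ k_n (V_GS − V_th)² = (V_DD − V_GS)/R.
Let x = V_GS − 1.4. Then 14 x² + x − 2.99 = 0, giving x = 0.427 V (positive root), so V_GS = 1.83 V.
I_D = (V_DD − V_GS)/R = (4.39 − 1.83) / 6.28 = 0.408 mA.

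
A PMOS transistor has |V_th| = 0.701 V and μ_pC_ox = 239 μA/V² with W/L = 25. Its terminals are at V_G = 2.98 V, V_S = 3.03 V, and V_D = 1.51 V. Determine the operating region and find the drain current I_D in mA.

V_SG = V_S − V_G = 3.03 − 2.98 = 0.05 V; V_SD = V_S − V_D = 3.03 − 1.51 = 1.52 V.
V_SG = 0.05 V < |V_th| = 0.701 V, so the transistor is in cutoff.

Cutoff; I_D = 0 mA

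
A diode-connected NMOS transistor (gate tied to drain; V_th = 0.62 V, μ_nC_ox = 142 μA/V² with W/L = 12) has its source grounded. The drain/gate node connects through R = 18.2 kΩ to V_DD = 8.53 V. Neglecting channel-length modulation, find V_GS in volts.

With gate tied to drain, V_GS = V_DS ≥ V_GS − V_th, so the device is in saturation.
k_n = μ_nC_ox · (W/L) = 1.704 mA/V².
KCL at the drain: ½ k_n (V_GS − V_th)² = (V_DD − V_GS)/R.
Let x = V_GS − 0.62. Then 15.5 x² + x − 7.91 = 0, giving x = 0.683 V (positive root), so V_GS = 1.3 V.
I_D = (V_DD − V_GS)/R = (8.53 − 1.3) / 18.2 = 0.397 mA.

V_GS = 1.30 V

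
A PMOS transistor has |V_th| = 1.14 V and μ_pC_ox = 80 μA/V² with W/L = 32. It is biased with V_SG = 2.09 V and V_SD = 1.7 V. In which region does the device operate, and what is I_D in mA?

Saturation; I_D = 1.16 mA

k_p = μ_pC_ox · (W/L) = 2.56 mA/V².
V_ov = V_SG − |V_th| = 2.09 − 1.14 = 0.95 V.
Since V_SD = 1.7 V ≥ V_ov = 0.95 V, the device is in saturation.
I_D = ½ k_p V_ov² = 0.5 × 2.56 × 0.95² = 1.16 mA.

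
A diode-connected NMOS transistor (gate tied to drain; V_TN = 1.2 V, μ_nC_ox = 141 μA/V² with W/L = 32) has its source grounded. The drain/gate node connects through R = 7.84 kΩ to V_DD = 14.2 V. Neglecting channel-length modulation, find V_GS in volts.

With gate tied to drain, V_GS = V_DS ≥ V_GS − V_TN, so the device is in saturation.
k_n = μ_nC_ox · (W/L) = 4.512 mA/V².
KCL at the drain: ½ k_n (V_GS − V_TN)² = (V_DD − V_GS)/R.
Let x = V_GS − 1.2. Then 17.7 x² + x − 13 = 0, giving x = 0.83 V (positive root), so V_GS = 2.03 V.
I_D = (V_DD − V_GS)/R = (14.2 − 2.03) / 7.84 = 1.55 mA.

V_GS = 2.03 V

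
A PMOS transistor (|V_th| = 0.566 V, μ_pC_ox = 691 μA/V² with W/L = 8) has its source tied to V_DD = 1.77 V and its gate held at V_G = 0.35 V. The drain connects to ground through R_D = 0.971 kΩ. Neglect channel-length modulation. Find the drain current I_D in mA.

I_D = 1.42 mA

V_SG = V_DD − V_G = 1.77 − 0.35 = 1.42 V, so V_ov = 1.42 − 0.566 = 0.854 V.
k_p = μ_pC_ox · (W/L) = 5.528 mA/V².
Assume saturation: I_D = ½ k_p V_ov² = 0.5 × 5.528 × 0.854² = 2.02 mA, giving V_SD = V_DD − I_D R_D = 1.77 − 2.02 × 0.971 = -0.187 V.
But -0.187 V < V_ov = 0.854 V, so the device is actually in triode.
In triode I_D = k_p[V_ov V_SD − ½ V_SD²] and I_D = (V_DD − V_SD)/R_D. Equating: 2.68 V_SD² − 5.584 V_SD + 1.77 = 0, giving V_SD = 0.39 V (the root below V_ov).
I_D = (1.77 − 0.39) / 0.971 = 1.42 mA.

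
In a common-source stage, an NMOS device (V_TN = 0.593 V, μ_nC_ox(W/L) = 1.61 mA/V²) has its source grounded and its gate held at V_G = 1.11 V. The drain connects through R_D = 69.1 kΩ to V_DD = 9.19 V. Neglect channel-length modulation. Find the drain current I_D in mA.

I_D = 0.130 mA

V_GS = V_G = 1.11 V, so V_ov = 1.11 − 0.593 = 0.517 V.
Assume saturation: I_D = ½ k_n V_ov² = 0.5 × 1.61 × 0.517² = 0.215 mA, giving V_DS = V_DD − I_D R_D = 9.19 − 0.215 × 69.1 = -5.68 V.
But -5.68 V < V_ov = 0.517 V, so the device is actually in triode.
In triode I_D = k_n[V_ov V_DS − ½ V_DS²] and I_D = (V_DD − V_DS)/R_D. Equating: 55.6 V_DS² − 58.52 V_DS + 9.19 = 0, giving V_DS = 0.192 V (the root below V_ov).
I_D = (9.19 − 0.192) / 69.1 = 0.13 mA.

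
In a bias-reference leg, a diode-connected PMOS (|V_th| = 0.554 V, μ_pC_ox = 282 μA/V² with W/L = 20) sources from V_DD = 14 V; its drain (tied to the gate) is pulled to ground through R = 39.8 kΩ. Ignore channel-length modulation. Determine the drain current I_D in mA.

I_D = 0.329 mA

With gate tied to drain, V_SG = V_SD ≥ V_SG − |V_th|, so the device is in saturation.
k_p = μ_pC_ox · (W/L) = 5.64 mA/V².
KCL at the drain: ½ k_p (V_SG − |V_th|)² = (V_DD − V_SG)/R.
Let x = V_SG − 0.554. Then 112 x² + x − 13.45 = 0, giving x = 0.342 V (positive root), so V_SG = 0.896 V.
I_D = (V_DD − V_SG)/R = (14 − 0.896) / 39.8 = 0.329 mA.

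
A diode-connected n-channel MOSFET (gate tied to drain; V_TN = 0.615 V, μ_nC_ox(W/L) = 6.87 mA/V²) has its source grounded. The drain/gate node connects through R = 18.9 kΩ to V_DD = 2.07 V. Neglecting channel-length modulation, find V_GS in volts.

V_GS = 0.757 V

With gate tied to drain, V_GS = V_DS ≥ V_GS − V_TN, so the device is in saturation.
KCL at the drain: ½ k_n (V_GS − V_TN)² = (V_DD − V_GS)/R.
Let x = V_GS − 0.615. Then 64.9 x² + x − 1.455 = 0, giving x = 0.142 V (positive root), so V_GS = 0.757 V.
I_D = (V_DD − V_GS)/R = (2.07 − 0.757) / 18.9 = 0.0695 mA.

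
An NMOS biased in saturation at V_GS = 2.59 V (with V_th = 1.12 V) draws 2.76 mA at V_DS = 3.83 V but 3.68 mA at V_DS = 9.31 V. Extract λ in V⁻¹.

With V_GS fixed, I_D ∝ (1 + λ V_DS) in saturation, so I_D2/I_D1 = (1 + λ V_DS2)/(1 + λ V_DS1).
3.68/2.76 = 1.333 = (1 + 9.31 λ)/(1 + 3.83 λ).
Solving: λ (I_D1 V_DS2 − I_D2 V_DS1) = I_D2 − I_D1, so λ = (3.68 − 2.76) / (2.76 × 9.31 − 3.68 × 3.83) = 0.92 / 11.6 = 0.0793 V⁻¹.

λ = 0.0793 V⁻¹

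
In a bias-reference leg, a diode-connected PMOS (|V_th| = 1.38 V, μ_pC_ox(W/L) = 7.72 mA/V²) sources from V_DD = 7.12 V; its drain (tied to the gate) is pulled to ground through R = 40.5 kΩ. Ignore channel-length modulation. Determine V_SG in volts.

With gate tied to drain, V_SG = V_SD ≥ V_SG − |V_th|, so the device is in saturation.
KCL at the drain: ½ k_p (V_SG − |V_th|)² = (V_DD − V_SG)/R.
Let x = V_SG − 1.38. Then 156 x² + x − 5.74 = 0, giving x = 0.188 V (positive root), so V_SG = 1.57 V.
I_D = (V_DD − V_SG)/R = (7.12 − 1.57) / 40.5 = 0.137 mA.

V_SG = 1.57 V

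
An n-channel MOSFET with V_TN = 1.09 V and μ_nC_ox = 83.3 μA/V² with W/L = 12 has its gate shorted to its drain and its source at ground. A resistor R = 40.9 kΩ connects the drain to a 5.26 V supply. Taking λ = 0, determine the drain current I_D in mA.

With gate tied to drain, V_GS = V_DS ≥ V_GS − V_TN, so the device is in saturation.
k_n = μ_nC_ox · (W/L) = 0.9996 mA/V².
KCL at the drain: ½ k_n (V_GS − V_TN)² = (V_DD − V_GS)/R.
Let x = V_GS − 1.09. Then 20.4 x² + x − 4.17 = 0, giving x = 0.428 V (positive root), so V_GS = 1.52 V.
I_D = (V_DD − V_GS)/R = (5.26 − 1.52) / 40.9 = 0.0915 mA.

I_D = 0.0915 mA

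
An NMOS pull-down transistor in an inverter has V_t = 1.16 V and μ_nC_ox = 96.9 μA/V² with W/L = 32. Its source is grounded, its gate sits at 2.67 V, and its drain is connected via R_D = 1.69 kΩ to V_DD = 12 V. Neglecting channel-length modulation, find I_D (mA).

V_GS = V_G = 2.67 V, so V_ov = 2.67 − 1.16 = 1.51 V.
k_n = μ_nC_ox · (W/L) = 3.101 mA/V².
Assume saturation: I_D = ½ k_n V_ov² = 0.5 × 3.101 × 1.51² = 3.54 mA, giving V_DS = V_DD − I_D R_D = 12 − 3.54 × 1.69 = 6.03 V.
V_DS = 6.03 V ≥ V_ov = 1.51 V, confirming saturation.

I_D = 3.54 mA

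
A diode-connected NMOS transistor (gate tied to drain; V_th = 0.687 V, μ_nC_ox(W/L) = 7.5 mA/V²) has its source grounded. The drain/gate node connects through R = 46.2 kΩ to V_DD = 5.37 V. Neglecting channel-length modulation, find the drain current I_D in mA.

With gate tied to drain, V_GS = V_DS ≥ V_GS − V_th, so the device is in saturation.
KCL at the drain: ½ k_n (V_GS − V_th)² = (V_DD − V_GS)/R.
Let x = V_GS − 0.687. Then 173 x² + x − 4.683 = 0, giving x = 0.162 V (positive root), so V_GS = 0.849 V.
I_D = (V_DD − V_GS)/R = (5.37 − 0.849) / 46.2 = 0.0979 mA.

I_D = 0.0979 mA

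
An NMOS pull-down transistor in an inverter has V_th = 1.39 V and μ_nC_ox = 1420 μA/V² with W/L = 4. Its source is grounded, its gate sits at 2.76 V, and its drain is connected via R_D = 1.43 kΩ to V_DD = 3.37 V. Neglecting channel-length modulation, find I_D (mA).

I_D = 2.14 mA

V_GS = V_G = 2.76 V, so V_ov = 2.76 − 1.39 = 1.37 V.
k_n = μ_nC_ox · (W/L) = 5.68 mA/V².
Assume saturation: I_D = ½ k_n V_ov² = 0.5 × 5.68 × 1.37² = 5.33 mA, giving V_DS = V_DD − I_D R_D = 3.37 − 5.33 × 1.43 = -4.25 V.
But -4.25 V < V_ov = 1.37 V, so the device is actually in triode.
In triode I_D = k_n[V_ov V_DS − ½ V_DS²] and I_D = (V_DD − V_DS)/R_D. Equating: 4.06 V_DS² − 12.13 V_DS + 3.37 = 0, giving V_DS = 0.31 V (the root below V_ov).
I_D = (3.37 − 0.31) / 1.43 = 2.14 mA.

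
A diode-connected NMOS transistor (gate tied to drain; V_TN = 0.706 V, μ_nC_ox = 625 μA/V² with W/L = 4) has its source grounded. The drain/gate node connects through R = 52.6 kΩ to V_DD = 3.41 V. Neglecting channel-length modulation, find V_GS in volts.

V_GS = 0.901 V

With gate tied to drain, V_GS = V_DS ≥ V_GS − V_TN, so the device is in saturation.
k_n = μ_nC_ox · (W/L) = 2.5 mA/V².
KCL at the drain: ½ k_n (V_GS − V_TN)² = (V_DD − V_GS)/R.
Let x = V_GS − 0.706. Then 65.8 x² + x − 2.704 = 0, giving x = 0.195 V (positive root), so V_GS = 0.901 V.
I_D = (V_DD − V_GS)/R = (3.41 − 0.901) / 52.6 = 0.0477 mA.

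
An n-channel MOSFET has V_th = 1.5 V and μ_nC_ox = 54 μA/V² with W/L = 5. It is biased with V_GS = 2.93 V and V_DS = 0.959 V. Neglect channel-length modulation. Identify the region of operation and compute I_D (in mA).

Triode; I_D = 0.246 mA

k_n = μ_nC_ox · (W/L) = 0.27 mA/V².
V_ov = V_GS − V_th = 2.93 − 1.5 = 1.43 V.
Since V_DS = 0.959 V < V_ov = 1.43 V, the device is in the triode region.
I_D = k_n [V_ov · V_DS − ½ V_DS²] = 0.27 × [1.43 × 0.959 − 0.5 × 0.959²] = 0.246 mA.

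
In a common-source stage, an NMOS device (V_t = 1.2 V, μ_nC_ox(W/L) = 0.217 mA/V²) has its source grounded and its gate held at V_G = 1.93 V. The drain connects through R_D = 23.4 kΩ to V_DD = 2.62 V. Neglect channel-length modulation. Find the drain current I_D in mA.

V_GS = V_G = 1.93 V, so V_ov = 1.93 − 1.2 = 0.73 V.
Assume saturation: I_D = ½ k_n V_ov² = 0.5 × 0.217 × 0.73² = 0.0578 mA, giving V_DS = V_DD − I_D R_D = 2.62 − 0.0578 × 23.4 = 1.27 V.
V_DS = 1.27 V ≥ V_ov = 0.73 V, confirming saturation.

I_D = 0.0578 mA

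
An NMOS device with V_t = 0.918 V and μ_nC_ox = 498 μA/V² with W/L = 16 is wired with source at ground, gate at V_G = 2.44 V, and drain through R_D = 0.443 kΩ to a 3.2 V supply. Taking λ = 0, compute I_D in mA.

V_GS = V_G = 2.44 V, so V_ov = 2.44 − 0.918 = 1.52 V.
k_n = μ_nC_ox · (W/L) = 7.968 mA/V².
Assume saturation: I_D = ½ k_n V_ov² = 0.5 × 7.968 × 1.52² = 9.23 mA, giving V_DS = V_DD − I_D R_D = 3.2 − 9.23 × 0.443 = -0.888 V.
But -0.888 V < V_ov = 1.52 V, so the device is actually in triode.
In triode I_D = k_n[V_ov V_DS − ½ V_DS²] and I_D = (V_DD − V_DS)/R_D. Equating: 1.76 V_DS² − 6.372 V_DS + 3.2 = 0, giving V_DS = 0.603 V (the root below V_ov).
I_D = (3.2 − 0.603) / 0.443 = 5.86 mA.

I_D = 5.86 mA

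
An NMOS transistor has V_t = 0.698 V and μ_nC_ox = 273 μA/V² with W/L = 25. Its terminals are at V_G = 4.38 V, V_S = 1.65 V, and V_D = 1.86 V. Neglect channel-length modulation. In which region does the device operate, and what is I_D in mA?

V_GS = V_G − V_S = 4.38 − 1.65 = 2.73 V; V_DS = V_D − V_S = 1.86 − 1.65 = 0.21 V.
k_n = μ_nC_ox · (W/L) = 6.825 mA/V².
V_ov = V_GS − V_t = 2.73 − 0.698 = 2.03 V.
Since V_DS = 0.21 V < V_ov = 2.03 V, the device is in the triode region.
I_D = k_n [V_ov · V_DS − ½ V_DS²] = 6.825 × [2.03 × 0.21 − 0.5 × 0.21²] = 2.76 mA.

Triode; I_D = 2.76 mA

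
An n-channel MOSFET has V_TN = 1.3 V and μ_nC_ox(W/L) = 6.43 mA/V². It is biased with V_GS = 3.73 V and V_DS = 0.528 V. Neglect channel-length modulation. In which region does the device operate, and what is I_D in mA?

V_ov = V_GS − V_TN = 3.73 − 1.3 = 2.43 V.
Since V_DS = 0.528 V < V_ov = 2.43 V, the device is in the triode region.
I_D = k_n [V_ov · V_DS − ½ V_DS²] = 6.43 × [2.43 × 0.528 − 0.5 × 0.528²] = 7.35 mA.

Triode; I_D = 7.35 mA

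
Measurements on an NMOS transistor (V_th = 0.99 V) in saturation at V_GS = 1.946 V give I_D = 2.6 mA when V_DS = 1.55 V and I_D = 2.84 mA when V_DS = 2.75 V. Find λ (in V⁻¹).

λ = 0.0873 V⁻¹

With V_GS fixed, I_D ∝ (1 + λ V_DS) in saturation, so I_D2/I_D1 = (1 + λ V_DS2)/(1 + λ V_DS1).
2.84/2.6 = 1.092 = (1 + 2.75 λ)/(1 + 1.55 λ).
Solving: λ (I_D1 V_DS2 − I_D2 V_DS1) = I_D2 − I_D1, so λ = (2.84 − 2.6) / (2.6 × 2.75 − 2.84 × 1.55) = 0.24 / 2.75 = 0.0873 V⁻¹.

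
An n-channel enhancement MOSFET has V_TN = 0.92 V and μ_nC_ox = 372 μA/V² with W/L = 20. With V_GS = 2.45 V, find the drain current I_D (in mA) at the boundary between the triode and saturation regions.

At the boundary V_DS = V_ov = V_GS − V_TN = 2.45 − 0.92 = 1.53 V.
k_n = μ_nC_ox · (W/L) = 7.44 mA/V².
I_D = ½ k_n V_ov² = 0.5 × 7.44 × 1.53² = 8.71 mA.

I_D = 8.71 mA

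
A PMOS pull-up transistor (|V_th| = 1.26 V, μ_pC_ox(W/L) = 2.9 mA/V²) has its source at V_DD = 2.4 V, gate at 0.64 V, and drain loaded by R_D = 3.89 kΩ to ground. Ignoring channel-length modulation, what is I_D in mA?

V_SG = V_DD − V_G = 2.4 − 0.64 = 1.76 V, so V_ov = 1.76 − 1.26 = 0.5 V.
Assume saturation: I_D = ½ k_p V_ov² = 0.5 × 2.9 × 0.5² = 0.362 mA, giving V_SD = V_DD − I_D R_D = 2.4 − 0.362 × 3.89 = 0.99 V.
V_SD = 0.99 V ≥ V_ov = 0.5 V, confirming saturation.

I_D = 0.362 mA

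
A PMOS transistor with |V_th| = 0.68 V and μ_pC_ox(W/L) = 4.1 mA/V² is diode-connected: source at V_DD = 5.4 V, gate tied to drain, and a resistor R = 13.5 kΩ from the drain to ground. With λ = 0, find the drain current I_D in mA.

With gate tied to drain, V_SG = V_SD ≥ V_SG − |V_th|, so the device is in saturation.
KCL at the drain: ½ k_p (V_SG − |V_th|)² = (V_DD − V_SG)/R.
Let x = V_SG − 0.68. Then 27.7 x² + x − 4.72 = 0, giving x = 0.395 V (positive root), so V_SG = 1.08 V.
I_D = (V_DD − V_SG)/R = (5.4 − 1.08) / 13.5 = 0.32 mA.

I_D = 0.320 mA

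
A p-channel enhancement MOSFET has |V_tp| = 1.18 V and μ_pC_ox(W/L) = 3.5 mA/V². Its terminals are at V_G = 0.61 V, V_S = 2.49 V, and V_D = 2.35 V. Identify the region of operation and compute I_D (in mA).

V_SG = V_S − V_G = 2.49 − 0.61 = 1.88 V; V_SD = V_S − V_D = 2.49 − 2.35 = 0.14 V.
V_ov = V_SG − |V_tp| = 1.88 − 1.18 = 0.7 V.
Since V_SD = 0.14 V < V_ov = 0.7 V, the device is in the triode region.
I_D = k_p [V_ov · V_SD − ½ V_SD²] = 3.5 × [0.7 × 0.14 − 0.5 × 0.14²] = 0.309 mA.

Triode; I_D = 0.309 mA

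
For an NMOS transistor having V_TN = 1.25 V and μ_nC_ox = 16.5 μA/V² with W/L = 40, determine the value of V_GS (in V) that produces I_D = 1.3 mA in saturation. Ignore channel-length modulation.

k_n = μ_nC_ox · (W/L) = 0.66 mA/V².
In saturation I_D = ½ k_n (V_GS − V_TN)², so V_GS − V_TN = √(2 I_D / k_n) = √(2 × 1.3 / 0.66) = 1.98 V.
V_GS = 1.25 + 1.98 = 3.23 V.

V_GS = 3.23 V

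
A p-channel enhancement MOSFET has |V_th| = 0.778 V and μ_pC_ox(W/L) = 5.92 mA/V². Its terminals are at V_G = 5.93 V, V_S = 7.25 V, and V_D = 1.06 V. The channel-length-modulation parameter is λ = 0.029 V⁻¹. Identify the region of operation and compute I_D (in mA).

V_SG = V_S − V_G = 7.25 − 5.93 = 1.32 V; V_SD = V_S − V_D = 7.25 − 1.06 = 6.19 V.
V_ov = V_SG − |V_th| = 1.32 − 0.778 = 0.542 V.
Since V_SD = 6.19 V ≥ V_ov = 0.542 V, the device is in saturation.
I_D = ½ k_p V_ov² (1 + λ V_SD) = 0.5 × 5.92 × 0.542² × (1 + 0.029 × 6.19) = 1.03 mA.

Saturation; I_D = 1.03 mA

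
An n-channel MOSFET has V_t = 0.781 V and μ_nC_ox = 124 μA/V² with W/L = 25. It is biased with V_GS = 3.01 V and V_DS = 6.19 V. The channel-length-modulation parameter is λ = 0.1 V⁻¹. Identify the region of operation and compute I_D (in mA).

k_n = μ_nC_ox · (W/L) = 3.1 mA/V².
V_ov = V_GS − V_t = 3.01 − 0.781 = 2.23 V.
Since V_DS = 6.19 V ≥ V_ov = 2.23 V, the device is in saturation.
I_D = ½ k_n V_ov² (1 + λ V_DS) = 0.5 × 3.1 × 2.23² × (1 + 0.1 × 6.19) = 12.5 mA.

Saturation; I_D = 12.5 mA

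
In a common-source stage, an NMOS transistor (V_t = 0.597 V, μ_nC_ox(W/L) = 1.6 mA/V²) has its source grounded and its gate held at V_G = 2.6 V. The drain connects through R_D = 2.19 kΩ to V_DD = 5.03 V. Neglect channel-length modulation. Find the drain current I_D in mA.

V_GS = V_G = 2.6 V, so V_ov = 2.6 − 0.597 = 2 V.
Assume saturation: I_D = ½ k_n V_ov² = 0.5 × 1.6 × 2² = 3.21 mA, giving V_DS = V_DD − I_D R_D = 5.03 − 3.21 × 2.19 = -2 V.
But -2 V < V_ov = 2 V, so the device is actually in triode.
In triode I_D = k_n[V_ov V_DS − ½ V_DS²] and I_D = (V_DD − V_DS)/R_D. Equating: 1.75 V_DS² − 8.019 V_DS + 5.03 = 0, giving V_DS = 0.75 V (the root below V_ov).
I_D = (5.03 − 0.75) / 2.19 = 1.95 mA.

I_D = 1.95 mA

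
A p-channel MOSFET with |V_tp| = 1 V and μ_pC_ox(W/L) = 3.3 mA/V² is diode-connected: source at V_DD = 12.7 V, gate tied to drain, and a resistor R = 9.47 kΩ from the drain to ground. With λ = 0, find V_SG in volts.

With gate tied to drain, V_SG = V_SD ≥ V_SG − |V_tp|, so the device is in saturation.
KCL at the drain: ½ k_p (V_SG − |V_tp|)² = (V_DD − V_SG)/R.
Let x = V_SG − 1. Then 15.6 x² + x − 11.7 = 0, giving x = 0.834 V (positive root), so V_SG = 1.83 V.
I_D = (V_DD − V_SG)/R = (12.7 − 1.83) / 9.47 = 1.15 mA.

V_SG = 1.83 V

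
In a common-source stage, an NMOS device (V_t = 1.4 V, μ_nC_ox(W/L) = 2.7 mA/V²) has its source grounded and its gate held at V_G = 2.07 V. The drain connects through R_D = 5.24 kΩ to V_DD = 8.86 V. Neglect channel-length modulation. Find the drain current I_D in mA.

I_D = 0.606 mA

V_GS = V_G = 2.07 V, so V_ov = 2.07 − 1.4 = 0.67 V.
Assume saturation: I_D = ½ k_n V_ov² = 0.5 × 2.7 × 0.67² = 0.606 mA, giving V_DS = V_DD − I_D R_D = 8.86 − 0.606 × 5.24 = 5.68 V.
V_DS = 5.68 V ≥ V_ov = 0.67 V, confirming saturation.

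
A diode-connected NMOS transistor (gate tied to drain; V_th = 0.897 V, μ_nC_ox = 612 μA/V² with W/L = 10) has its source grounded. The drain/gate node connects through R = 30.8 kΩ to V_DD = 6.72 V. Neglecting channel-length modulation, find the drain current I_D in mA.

I_D = 0.181 mA

With gate tied to drain, V_GS = V_DS ≥ V_GS − V_th, so the device is in saturation.
k_n = μ_nC_ox · (W/L) = 6.12 mA/V².
KCL at the drain: ½ k_n (V_GS − V_th)² = (V_DD − V_GS)/R.
Let x = V_GS − 0.897. Then 94.2 x² + x − 5.823 = 0, giving x = 0.243 V (positive root), so V_GS = 1.14 V.
I_D = (V_DD − V_GS)/R = (6.72 − 1.14) / 30.8 = 0.181 mA.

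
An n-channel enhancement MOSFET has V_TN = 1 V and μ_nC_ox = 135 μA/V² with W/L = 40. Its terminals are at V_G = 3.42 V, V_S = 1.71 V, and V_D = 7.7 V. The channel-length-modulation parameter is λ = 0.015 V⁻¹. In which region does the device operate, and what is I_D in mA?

V_GS = V_G − V_S = 3.42 − 1.71 = 1.71 V; V_DS = V_D − V_S = 7.7 − 1.71 = 5.99 V.
k_n = μ_nC_ox · (W/L) = 5.4 mA/V².
V_ov = V_GS − V_TN = 1.71 − 1 = 0.71 V.
Since V_DS = 5.99 V ≥ V_ov = 0.71 V, the device is in saturation.
I_D = ½ k_n V_ov² (1 + λ V_DS) = 0.5 × 5.4 × 0.71² × (1 + 0.015 × 5.99) = 1.48 mA.

Saturation; I_D = 1.48 mA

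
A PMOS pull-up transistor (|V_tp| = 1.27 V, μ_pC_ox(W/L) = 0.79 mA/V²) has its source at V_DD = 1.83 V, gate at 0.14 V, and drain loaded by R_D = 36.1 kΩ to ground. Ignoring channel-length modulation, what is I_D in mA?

V_SG = V_DD − V_G = 1.83 − 0.14 = 1.69 V, so V_ov = 1.69 − 1.27 = 0.42 V.
Assume saturation: I_D = ½ k_p V_ov² = 0.5 × 0.79 × 0.42² = 0.0697 mA, giving V_SD = V_DD − I_D R_D = 1.83 − 0.0697 × 36.1 = -0.685 V.
But -0.685 V < V_ov = 0.42 V, so the device is actually in triode.
In triode I_D = k_p[V_ov V_SD − ½ V_SD²] and I_D = (V_DD − V_SD)/R_D. Equating: 14.3 V_SD² − 12.98 V_SD + 1.83 = 0, giving V_SD = 0.174 V (the root below V_ov).
I_D = (1.83 − 0.174) / 36.1 = 0.0459 mA.

I_D = 0.0459 mA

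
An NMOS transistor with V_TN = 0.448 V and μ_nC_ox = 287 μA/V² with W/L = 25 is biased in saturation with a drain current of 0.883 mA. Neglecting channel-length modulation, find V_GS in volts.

k_n = μ_nC_ox · (W/L) = 7.175 mA/V².
In saturation I_D = ½ k_n (V_GS − V_TN)², so V_GS − V_TN = √(2 I_D / k_n) = √(2 × 0.883 / 7.175) = 0.496 V.
V_GS = 0.448 + 0.496 = 0.944 V.

V_GS = 0.944 V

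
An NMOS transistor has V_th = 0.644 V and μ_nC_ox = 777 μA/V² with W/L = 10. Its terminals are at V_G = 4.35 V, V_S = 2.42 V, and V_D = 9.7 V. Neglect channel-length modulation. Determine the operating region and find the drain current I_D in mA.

V_GS = V_G − V_S = 4.35 − 2.42 = 1.93 V; V_DS = V_D − V_S = 9.7 − 2.42 = 7.28 V.
k_n = μ_nC_ox · (W/L) = 7.77 mA/V².
V_ov = V_GS − V_th = 1.93 − 0.644 = 1.29 V.
Since V_DS = 7.28 V ≥ V_ov = 1.29 V, the device is in saturation.
I_D = ½ k_n V_ov² = 0.5 × 7.77 × 1.29² = 6.42 mA.

Saturation; I_D = 6.42 mA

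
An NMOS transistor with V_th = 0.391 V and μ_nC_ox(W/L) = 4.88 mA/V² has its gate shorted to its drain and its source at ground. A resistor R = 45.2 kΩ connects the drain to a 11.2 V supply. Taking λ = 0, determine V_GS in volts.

With gate tied to drain, V_GS = V_DS ≥ V_GS − V_th, so the device is in saturation.
KCL at the drain: ½ k_n (V_GS − V_th)² = (V_DD − V_GS)/R.
Let x = V_GS − 0.391. Then 110 x² + x − 10.81 = 0, giving x = 0.309 V (positive root), so V_GS = 0.7 V.
I_D = (V_DD − V_GS)/R = (11.2 − 0.7) / 45.2 = 0.232 mA.

V_GS = 0.700 V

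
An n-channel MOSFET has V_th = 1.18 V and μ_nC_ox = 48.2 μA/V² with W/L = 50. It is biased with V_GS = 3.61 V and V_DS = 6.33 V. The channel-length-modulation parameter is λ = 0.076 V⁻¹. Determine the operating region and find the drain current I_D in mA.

Saturation; I_D = 10.5 mA

k_n = μ_nC_ox · (W/L) = 2.41 mA/V².
V_ov = V_GS − V_th = 3.61 − 1.18 = 2.43 V.
Since V_DS = 6.33 V ≥ V_ov = 2.43 V, the device is in saturation.
I_D = ½ k_n V_ov² (1 + λ V_DS) = 0.5 × 2.41 × 2.43² × (1 + 0.076 × 6.33) = 10.5 mA.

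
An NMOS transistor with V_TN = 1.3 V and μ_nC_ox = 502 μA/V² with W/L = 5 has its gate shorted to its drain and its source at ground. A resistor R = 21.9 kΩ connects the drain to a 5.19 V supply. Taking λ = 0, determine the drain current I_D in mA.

I_D = 0.161 mA

With gate tied to drain, V_GS = V_DS ≥ V_GS − V_TN, so the device is in saturation.
k_n = μ_nC_ox · (W/L) = 2.51 mA/V².
KCL at the drain: ½ k_n (V_GS − V_TN)² = (V_DD − V_GS)/R.
Let x = V_GS − 1.3. Then 27.5 x² + x − 3.89 = 0, giving x = 0.358 V (positive root), so V_GS = 1.66 V.
I_D = (V_DD − V_GS)/R = (5.19 − 1.66) / 21.9 = 0.161 mA.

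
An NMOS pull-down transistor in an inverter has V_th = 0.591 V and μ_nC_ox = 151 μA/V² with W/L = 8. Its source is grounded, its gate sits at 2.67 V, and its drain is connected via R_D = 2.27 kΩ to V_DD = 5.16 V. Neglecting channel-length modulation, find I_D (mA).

V_GS = V_G = 2.67 V, so V_ov = 2.67 − 0.591 = 2.08 V.
k_n = μ_nC_ox · (W/L) = 1.208 mA/V².
Assume saturation: I_D = ½ k_n V_ov² = 0.5 × 1.208 × 2.08² = 2.61 mA, giving V_DS = V_DD − I_D R_D = 5.16 − 2.61 × 2.27 = -0.766 V.
But -0.766 V < V_ov = 2.08 V, so the device is actually in triode.
In triode I_D = k_n[V_ov V_DS − ½ V_DS²] and I_D = (V_DD − V_DS)/R_D. Equating: 1.37 V_DS² − 6.701 V_DS + 5.16 = 0, giving V_DS = 0.958 V (the root below V_ov).
I_D = (5.16 − 0.958) / 2.27 = 1.85 mA.

I_D = 1.85 mA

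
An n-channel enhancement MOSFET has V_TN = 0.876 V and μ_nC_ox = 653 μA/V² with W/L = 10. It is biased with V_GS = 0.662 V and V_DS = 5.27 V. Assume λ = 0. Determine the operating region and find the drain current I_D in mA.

Cutoff; I_D = 0 mA

V_GS = 0.662 V < V_TN = 0.876 V, so the transistor is in cutoff.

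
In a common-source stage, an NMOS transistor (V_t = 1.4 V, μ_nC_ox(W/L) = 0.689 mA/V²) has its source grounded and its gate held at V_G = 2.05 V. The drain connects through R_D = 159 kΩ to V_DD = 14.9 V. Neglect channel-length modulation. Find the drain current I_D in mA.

V_GS = V_G = 2.05 V, so V_ov = 2.05 − 1.4 = 0.65 V.
Assume saturation: I_D = ½ k_n V_ov² = 0.5 × 0.689 × 0.65² = 0.146 mA, giving V_DS = V_DD − I_D R_D = 14.9 − 0.146 × 159 = -8.24 V.
But -8.24 V < V_ov = 0.65 V, so the device is actually in triode.
In triode I_D = k_n[V_ov V_DS − ½ V_DS²] and I_D = (V_DD − V_DS)/R_D. Equating: 54.8 V_DS² − 72.21 V_DS + 14.9 = 0, giving V_DS = 0.256 V (the root below V_ov).
I_D = (14.9 − 0.256) / 159 = 0.0921 mA.

I_D = 0.0921 mA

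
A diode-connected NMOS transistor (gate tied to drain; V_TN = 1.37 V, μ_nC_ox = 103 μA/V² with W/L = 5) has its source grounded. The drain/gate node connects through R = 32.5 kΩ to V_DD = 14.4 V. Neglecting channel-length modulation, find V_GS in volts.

With gate tied to drain, V_GS = V_DS ≥ V_GS − V_TN, so the device is in saturation.
k_n = μ_nC_ox · (W/L) = 0.515 mA/V².
KCL at the drain: ½ k_n (V_GS − V_TN)² = (V_DD − V_GS)/R.
Let x = V_GS − 1.37. Then 8.37 x² + x − 13.03 = 0, giving x = 1.19 V (positive root), so V_GS = 2.56 V.
I_D = (V_DD − V_GS)/R = (14.4 − 2.56) / 32.5 = 0.364 mA.

V_GS = 2.56 V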